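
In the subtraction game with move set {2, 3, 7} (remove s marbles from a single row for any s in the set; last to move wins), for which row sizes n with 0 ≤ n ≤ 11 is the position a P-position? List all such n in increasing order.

0, 1, 5, 6, 10, 11

Grundy values for subtraction set {2, 3, 7}:
k:     0  1  2  3  4  5  6  7  8  9 10 11
g(k):  0  0  1  1  2  0  0  1  1  2  0  0
The P-positions (g = 0) in 0..11 are 0, 1, 5, 6, 10, 11.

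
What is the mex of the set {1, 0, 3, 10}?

The values 0, 1 are all present; 2 is the first non-negative integer missing from the set.

2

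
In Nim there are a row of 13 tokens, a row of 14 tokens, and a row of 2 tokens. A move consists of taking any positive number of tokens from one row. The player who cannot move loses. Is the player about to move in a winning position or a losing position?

Winning position

Nim-sum: 13 XOR 14 XOR 2 = 1.
The nim-sum is 1 ≠ 0, so this is an N-position: the player to move can win.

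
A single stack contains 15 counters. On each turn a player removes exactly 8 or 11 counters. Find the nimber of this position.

1

Compute g(0), g(1), … for moves {8, 11}:
k:     0  1  2  3  4  5  6  7  8  9 10 11 12 13 14 15
g(k):  0  0  0  0  0  0  0  0  1  1  1  1  1  1  1  1
So g(15) = 1.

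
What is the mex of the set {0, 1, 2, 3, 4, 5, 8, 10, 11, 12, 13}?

The values 0, 1, 2, 3, 4, 5 are all present; 6 is the first non-negative integer missing from the set.

6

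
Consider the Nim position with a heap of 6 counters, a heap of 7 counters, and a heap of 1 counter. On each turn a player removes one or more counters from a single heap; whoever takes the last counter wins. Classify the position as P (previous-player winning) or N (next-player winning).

P-position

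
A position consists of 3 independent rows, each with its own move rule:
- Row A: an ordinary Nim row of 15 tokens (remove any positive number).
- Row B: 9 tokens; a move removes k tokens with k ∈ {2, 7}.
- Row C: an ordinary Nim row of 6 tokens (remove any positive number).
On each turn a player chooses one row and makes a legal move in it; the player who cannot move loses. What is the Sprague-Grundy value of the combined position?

Row A is a plain Nim row of size 15, so its Grundy value is 15.
For row B, compute g(0), g(1), … with moves {2, 7}:
k:     0  1  2  3  4  5  6  7  8  9
g(k):  0  0  1  1  0  0  1  1  2  0
So g(9) = 0.
Row C is a plain Nim row of size 6, so its Grundy value is 6.
By the Sprague-Grundy theorem, the Grundy value of a sum of independent games is the XOR of the component values.
Combined value = 15 ⊕ 0 ⊕ 6 = 9.

9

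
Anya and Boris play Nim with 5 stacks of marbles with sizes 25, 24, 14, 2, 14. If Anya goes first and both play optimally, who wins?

Compute the nim-sum pairwise:
25 ⊕ 24 = 1
1 ⊕ 14 = 15
15 ⊕ 2 = 13
13 ⊕ 14 = 3
The nim-sum is 3 ≠ 0, so this is an N-position: the player to move can win; Anya has a winning move.

Anya wins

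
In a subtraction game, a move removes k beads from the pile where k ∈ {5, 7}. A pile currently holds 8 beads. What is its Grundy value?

Build the Grundy sequence with g(k) = mex{g(k−s) : s ∈ {5, 7}, s ≤ k}:
k:     0  1  2  3  4  5  6  7  8
g(k):  0  0  0  0  0  1  1  1  1
So g(8) = 1.

1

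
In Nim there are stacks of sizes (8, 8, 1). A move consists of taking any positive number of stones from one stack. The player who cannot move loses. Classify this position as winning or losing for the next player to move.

Write each in binary and XOR column by column:
  1000  (8)
  1000  (8)
  0001  (1)
  ----
  0001  (1)
The nim-sum is 1 ≠ 0, so this is an N-position: the player to move can win.

Winning position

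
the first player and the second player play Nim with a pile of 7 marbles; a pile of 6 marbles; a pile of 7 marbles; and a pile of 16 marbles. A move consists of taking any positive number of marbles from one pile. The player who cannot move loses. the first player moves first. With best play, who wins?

the first player wins

Nim-sum: 7 ⊕ 6 ⊕ 7 ⊕ 16 = 22.
The nim-sum is 22 ≠ 0, so this is an N-position: the player to move can win; the first player has a winning move.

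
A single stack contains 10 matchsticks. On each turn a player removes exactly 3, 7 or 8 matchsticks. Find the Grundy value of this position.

3

Grundy values for subtraction set {3, 7, 8}:
g(0) = mex{} = 0
g(1) = mex{} = 0
g(2) = mex{} = 0
g(3) = mex{0} = 1
g(4) = mex{0} = 1
g(5) = mex{0} = 1
g(6) = mex{1} = 0
g(7) = mex{0,1} = 2
g(8) = mex{0,1} = 2
g(9) = mex{0} = 1
g(10) = mex{0,1,2} = 3
So g(10) = 3.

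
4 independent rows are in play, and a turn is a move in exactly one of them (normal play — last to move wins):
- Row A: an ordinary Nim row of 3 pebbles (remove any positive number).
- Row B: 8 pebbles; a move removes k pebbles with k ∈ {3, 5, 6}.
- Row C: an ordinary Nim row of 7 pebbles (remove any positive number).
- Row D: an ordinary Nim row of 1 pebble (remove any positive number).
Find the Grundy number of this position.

Row A is a plain Nim row of size 3, so its Grundy value is 3.
For row B, compute g(0), g(1), … with moves {3, 5, 6}:
g(0) = mex{} = 0
g(1) = mex{} = 0
g(2) = mex{} = 0
g(3) = mex{0} = 1
g(4) = mex{0} = 1
g(5) = mex{0} = 1
g(6) = mex{0,1} = 2
g(7) = mex{0,1} = 2
g(8) = mex{0,1} = 2
So g(8) = 2.
Row C is a plain Nim row of size 7, so its Grundy value is 7.
Row D is a plain Nim row of size 1, so its Grundy value is 1.
By the Sprague-Grundy theorem, the Grundy value of a sum of independent games is the XOR of the component values.
Combined value = 3 XOR 2 XOR 7 XOR 1 = 7.

7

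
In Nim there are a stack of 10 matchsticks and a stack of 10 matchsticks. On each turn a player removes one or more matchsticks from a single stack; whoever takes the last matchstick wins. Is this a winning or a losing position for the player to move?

Losing position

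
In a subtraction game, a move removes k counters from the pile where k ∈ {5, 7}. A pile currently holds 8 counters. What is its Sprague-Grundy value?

1

Compute g(0), g(1), … for moves {5, 7}:
g(0) = mex{} = 0
g(1) = mex{} = 0
g(2) = mex{} = 0
g(3) = mex{} = 0
g(4) = mex{} = 0
g(5) = mex{0} = 1
g(6) = mex{0} = 1
g(7) = mex{0} = 1
g(8) = mex{0} = 1
So g(8) = 1.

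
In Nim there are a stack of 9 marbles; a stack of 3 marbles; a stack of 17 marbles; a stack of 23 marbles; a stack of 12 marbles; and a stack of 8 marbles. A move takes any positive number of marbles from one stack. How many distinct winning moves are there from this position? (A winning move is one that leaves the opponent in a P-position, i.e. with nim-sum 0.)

3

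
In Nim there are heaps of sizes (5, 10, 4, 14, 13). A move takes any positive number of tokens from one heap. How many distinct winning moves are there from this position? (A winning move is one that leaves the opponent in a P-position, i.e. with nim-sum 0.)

Nim-sum: 5 ⊕ 10 ⊕ 4 ⊕ 14 ⊕ 13 = 8.
The overall nim-sum is X = 8. A heap of size p has a winning move iff p XOR X < p (reduce it to p XOR X).
  5: 5 XOR 8 = 13 ≥ 5 — no move.
  10: 10 XOR 8 = 2 < 10 — winning move (to 2).
  4: 4 XOR 8 = 12 ≥ 4 — no move.
  14: 14 XOR 8 = 6 < 14 — winning move (to 6).
  13: 13 XOR 8 = 5 < 13 — winning move (to 5).
That gives 3 winning moves.

3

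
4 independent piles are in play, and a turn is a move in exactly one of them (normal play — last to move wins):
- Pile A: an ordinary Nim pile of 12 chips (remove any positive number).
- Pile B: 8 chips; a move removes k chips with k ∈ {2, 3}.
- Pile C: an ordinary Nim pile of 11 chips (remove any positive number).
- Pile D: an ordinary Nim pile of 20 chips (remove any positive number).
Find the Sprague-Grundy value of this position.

18

Pile A is a plain Nim pile of size 12, so its Grundy value is 12.
Build the Grundy sequence for pile B with g(k) = mex{g(k−s) : s ∈ {2, 3}, s ≤ k}:
g(0) = mex{} = 0
g(1) = mex{} = 0
g(2) = mex{0} = 1
g(3) = mex{0} = 1
g(4) = mex{0,1} = 2
g(5) = mex{1} = 0
g(6) = mex{1,2} = 0
g(7) = mex{0,2} = 1
g(8) = mex{0} = 1
So g(8) = 1.
Pile C is a plain Nim pile of size 11, so its Grundy value is 11.
Pile D is a plain Nim pile of size 20, so its Grundy value is 20.
The value of a disjunctive sum is the nim-sum of the parts.
Combined value = 12 ⊕ 1 ⊕ 11 ⊕ 20 = 18.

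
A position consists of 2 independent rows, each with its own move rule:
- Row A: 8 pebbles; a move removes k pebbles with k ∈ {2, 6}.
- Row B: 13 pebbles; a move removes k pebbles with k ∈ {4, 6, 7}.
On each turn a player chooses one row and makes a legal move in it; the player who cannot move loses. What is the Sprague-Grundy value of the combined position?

0

Grundy values for row A (subtraction set {2, 6}):
k:     0  1  2  3  4  5  6  7  8
g(k):  0  0  1  1  0  0  1  1  0
So g(8) = 0.
For row B, compute g(0), g(1), … with moves {4, 6, 7}:
g(0) = mex{} = 0
g(1) = mex{} = 0
g(2) = mex{} = 0
g(3) = mex{} = 0
g(4) = mex{0} = 1
g(5) = mex{0} = 1
g(6) = mex{0} = 1
g(7) = mex{0} = 1
g(8) = mex{0,1} = 2
g(9) = mex{0,1} = 2
g(10) = mex{0,1} = 2
g(11) = mex{1} = 0
g(12) = mex{1,2} = 0
g(13) = mex{1,2} = 0
So g(13) = 0.
By the Sprague-Grundy theorem, the Grundy value of a sum of independent games is the XOR of the component values.
Combined value = 0 ⊕ 0 = 0.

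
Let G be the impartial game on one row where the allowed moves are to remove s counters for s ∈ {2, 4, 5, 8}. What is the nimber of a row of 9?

Grundy values for subtraction set {2, 4, 5, 8}:
g(0) = mex{} = 0
g(1) = mex{} = 0
g(2) = mex{0} = 1
g(3) = mex{0} = 1
g(4) = mex{0,1} = 2
g(5) = mex{0,1} = 2
g(6) = mex{0,1,2} = 3
g(7) = mex{1,2} = 0
g(8) = mex{0,1,2,3} = 4
g(9) = mex{0,2} = 1
So g(9) = 1.

1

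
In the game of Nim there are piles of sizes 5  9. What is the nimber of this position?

12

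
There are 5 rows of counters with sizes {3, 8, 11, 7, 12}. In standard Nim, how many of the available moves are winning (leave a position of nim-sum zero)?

Bitwise XOR of the heap sizes:
  0011  (3)
  1000  (8)
  1011  (11)
  0111  (7)
  1100  (12)
  ----
  1011  (11)
The overall nim-sum is X = 11. A row of size p has a winning move iff p XOR X < p (reduce it to p XOR X).
  3: 3 XOR 11 = 8 ≥ 3 — no move.
  8: 8 XOR 11 = 3 < 8 — winning move (to 3).
  11: 11 XOR 11 = 0 < 11 — winning move (to 0).
  7: 7 XOR 11 = 12 ≥ 7 — no move.
  12: 12 XOR 11 = 7 < 12 — winning move (to 7).
That gives 3 winning moves.

3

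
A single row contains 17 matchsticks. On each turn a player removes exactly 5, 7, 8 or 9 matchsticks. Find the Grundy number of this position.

Grundy values for subtraction set {5, 7, 8, 9}:
k:     0  1  2  3  4  5  6  7  8  9 10 11 12 13 14 15 16 17
g(k):  0  0  0  0  0  1  1  1  1  1  2  2  2  2  0  0  0  0
So g(17) = 0.

0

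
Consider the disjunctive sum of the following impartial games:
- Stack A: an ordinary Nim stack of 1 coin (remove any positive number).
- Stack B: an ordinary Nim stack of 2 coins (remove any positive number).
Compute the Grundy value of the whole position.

Stack A is a plain Nim stack of size 1, so its Grundy value is 1.
Stack B is a plain Nim stack of size 2, so its Grundy value is 2.
By the Sprague-Grundy theorem, the Grundy value of a sum of independent games is the XOR of the component values.
Combined value = 1 XOR 2 = 3.

3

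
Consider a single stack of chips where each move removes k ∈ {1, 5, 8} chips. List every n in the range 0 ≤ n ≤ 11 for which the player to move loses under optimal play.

Compute g(0), g(1), … for moves {1, 5, 8}:
g(0) = mex{} = 0
g(1) = mex{0} = 1
g(2) = mex{1} = 0
g(3) = mex{0} = 1
g(4) = mex{1} = 0
g(5) = mex{0} = 1
g(6) = mex{1} = 0
g(7) = mex{0} = 1
g(8) = mex{0,1} = 2
g(9) = mex{0,1,2} = 3
g(10) = mex{0,1,3} = 2
g(11) = mex{0,1,2} = 3
The P-positions (g = 0) in 0..11 are 0, 2, 4, 6.

0, 2, 4, 6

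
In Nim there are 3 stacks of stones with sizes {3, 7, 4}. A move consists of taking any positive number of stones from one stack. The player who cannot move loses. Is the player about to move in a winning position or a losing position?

Losing position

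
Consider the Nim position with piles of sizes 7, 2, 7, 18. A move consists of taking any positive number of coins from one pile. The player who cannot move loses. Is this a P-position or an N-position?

N-position

Nim-sum: 7 ^ 2 ^ 7 ^ 18 = 16.
The nim-sum is 16 ≠ 0, so this is an N-position: the player to move can win.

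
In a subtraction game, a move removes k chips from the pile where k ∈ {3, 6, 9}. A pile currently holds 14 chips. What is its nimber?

Grundy values for subtraction set {3, 6, 9}:
g(0) = mex{} = 0
g(1) = mex{} = 0
g(2) = mex{} = 0
g(3) = mex{0} = 1
g(4) = mex{0} = 1
g(5) = mex{0} = 1
g(6) = mex{0,1} = 2
g(7) = mex{0,1} = 2
g(8) = mex{0,1} = 2
g(9) = mex{0,1,2} = 3
g(10) = mex{0,1,2} = 3
g(11) = mex{0,1,2} = 3
g(12) = mex{1,2,3} = 0
g(13) = mex{1,2,3} = 0
g(14) = mex{1,2,3} = 0
So g(14) = 0.

0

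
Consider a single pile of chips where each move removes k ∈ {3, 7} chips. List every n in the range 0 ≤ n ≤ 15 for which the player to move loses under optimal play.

0, 1, 2, 6, 10, 11, 12

Grundy values for subtraction set {3, 7}:
k:     0  1  2  3  4  5  6  7  8  9 10 11 12 13 14 15
g(k):  0  0  0  1  1  1  0  2  2  1  0  0  0  1  1  1
The P-positions (g = 0) in 0..15 are 0, 1, 2, 6, 10, 11, 12.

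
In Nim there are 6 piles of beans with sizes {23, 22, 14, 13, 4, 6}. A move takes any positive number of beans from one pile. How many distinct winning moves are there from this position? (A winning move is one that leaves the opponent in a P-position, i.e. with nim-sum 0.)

0

Compute the nim-sum pairwise:
23 ⊕ 22 = 1
1 ⊕ 14 = 15
15 ⊕ 13 = 2
2 ⊕ 4 = 6
6 ⊕ 6 = 0
The nim-sum is already 0, so every move leaves a nonzero nim-sum — there are no winning moves.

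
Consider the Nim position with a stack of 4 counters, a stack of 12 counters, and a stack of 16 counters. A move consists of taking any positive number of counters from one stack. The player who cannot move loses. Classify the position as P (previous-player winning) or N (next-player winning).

Compute the nim-sum pairwise:
4 ^ 12 = 8
8 ^ 16 = 24
The nim-sum is 24 ≠ 0, so this is an N-position: the player to move can win.

N-position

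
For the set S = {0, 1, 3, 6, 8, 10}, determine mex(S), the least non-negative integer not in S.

The values 0, 1 are all present; 2 is the first non-negative integer missing from the set.

2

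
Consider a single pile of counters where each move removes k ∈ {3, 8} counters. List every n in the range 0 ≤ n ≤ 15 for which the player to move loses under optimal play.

0, 1, 2, 6, 7, 11, 12, 13

Compute g(0), g(1), … for moves {3, 8}:
k:     0  1  2  3  4  5  6  7  8  9 10 11 12 13 14 15
g(k):  0  0  0  1  1  1  0  0  2  1  1  0  0  0  1  1
The P-positions (g = 0) in 0..15 are 0, 1, 2, 6, 7, 11, 12, 13.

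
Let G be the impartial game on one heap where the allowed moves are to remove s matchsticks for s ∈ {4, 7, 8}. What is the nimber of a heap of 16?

Compute g(0), g(1), … for moves {4, 7, 8}:
k:     0  1  2  3  4  5  6  7  8  9 10 11 12 13 14 15 16
g(k):  0  0  0  0  1  1  1  1  2  2  2  2  0  0  0  0  1
So g(16) = 1.

1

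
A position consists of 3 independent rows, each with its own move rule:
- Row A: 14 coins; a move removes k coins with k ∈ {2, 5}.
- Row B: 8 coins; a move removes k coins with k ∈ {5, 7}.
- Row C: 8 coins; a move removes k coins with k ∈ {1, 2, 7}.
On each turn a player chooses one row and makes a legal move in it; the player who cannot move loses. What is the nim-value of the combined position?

Build the Grundy sequence for row A with g(k) = mex{g(k−s) : s ∈ {2, 5}, s ≤ k}:
k:     0  1  2  3  4  5  6  7  8  9 10 11 12 13 14
g(k):  0  0  1  1  0  2  1  0  0  1  1  0  2  1  0
So g(14) = 0.
Build the Grundy sequence for row B with g(k) = mex{g(k−s) : s ∈ {5, 7}, s ≤ k}:
g(0) = mex{} = 0
g(1) = mex{} = 0
g(2) = mex{} = 0
g(3) = mex{} = 0
g(4) = mex{} = 0
g(5) = mex{0} = 1
g(6) = mex{0} = 1
g(7) = mex{0} = 1
g(8) = mex{0} = 1
So g(8) = 1.
For row C, compute g(0), g(1), … with moves {1, 2, 7}:
k:     0  1  2  3  4  5  6  7  8
g(k):  0  1  2  0  1  2  0  1  2
So g(8) = 2.
By the Sprague-Grundy theorem, the Grundy value of a sum of independent games is the XOR of the component values.
Combined value = 0 XOR 1 XOR 2 = 3.

3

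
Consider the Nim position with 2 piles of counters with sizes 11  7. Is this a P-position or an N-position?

Compute the nim-sum pairwise:
11 ⊕ 7 = 12
The nim-sum is 12 ≠ 0, so this is an N-position: the player to move can win.

N-position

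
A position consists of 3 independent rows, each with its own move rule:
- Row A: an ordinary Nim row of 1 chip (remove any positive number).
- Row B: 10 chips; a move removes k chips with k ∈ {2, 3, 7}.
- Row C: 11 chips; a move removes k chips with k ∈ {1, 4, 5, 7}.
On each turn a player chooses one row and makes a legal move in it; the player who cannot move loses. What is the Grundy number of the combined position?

0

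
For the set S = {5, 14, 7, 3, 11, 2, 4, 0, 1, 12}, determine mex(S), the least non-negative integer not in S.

The values 0, 1, 2, 3, 4, 5 are all present; 6 is the first non-negative integer missing from the set.

6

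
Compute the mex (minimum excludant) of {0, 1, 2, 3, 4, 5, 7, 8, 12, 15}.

6

The values 0, 1, 2, 3, 4, 5 are all present; 6 is the first non-negative integer missing from the set.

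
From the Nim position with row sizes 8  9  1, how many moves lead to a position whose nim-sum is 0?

Compute the nim-sum pairwise:
8 ^ 9 = 1
1 ^ 1 = 0
The nim-sum is already 0, so every move leaves a nonzero nim-sum — there are no winning moves.

0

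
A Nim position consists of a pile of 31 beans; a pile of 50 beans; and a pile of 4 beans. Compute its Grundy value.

41

Nim-sum: 31 ^ 50 ^ 4 = 41.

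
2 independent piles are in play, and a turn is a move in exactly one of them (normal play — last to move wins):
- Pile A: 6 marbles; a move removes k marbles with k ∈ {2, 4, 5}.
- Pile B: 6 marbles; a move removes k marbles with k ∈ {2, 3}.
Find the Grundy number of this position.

3

Grundy values for pile A (subtraction set {2, 4, 5}):
k:     0  1  2  3  4  5  6
g(k):  0  0  1  1  2  2  3
So g(6) = 3.
Grundy values for pile B (subtraction set {2, 3}):
k:     0  1  2  3  4  5  6
g(k):  0  0  1  1  2  0  0
So g(6) = 0.
By the Sprague-Grundy theorem, the Grundy value of a sum of independent games is the XOR of the component values.
Combined value = 3 ⊕ 0 = 3.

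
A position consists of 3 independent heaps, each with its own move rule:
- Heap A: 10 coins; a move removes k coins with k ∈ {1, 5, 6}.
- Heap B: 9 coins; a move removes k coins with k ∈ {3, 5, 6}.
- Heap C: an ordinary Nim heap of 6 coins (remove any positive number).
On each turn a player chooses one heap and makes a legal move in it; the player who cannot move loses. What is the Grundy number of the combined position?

For heap A, compute g(0), g(1), … with moves {1, 5, 6}:
k:     0  1  2  3  4  5  6  7  8  9 10
g(k):  0  1  0  1  0  1  2  3  2  3  2
So g(10) = 2.
Build the Grundy sequence for heap B with g(k) = mex{g(k−s) : s ∈ {3, 5, 6}, s ≤ k}:
g(0) = mex{} = 0
g(1) = mex{} = 0
g(2) = mex{} = 0
g(3) = mex{0} = 1
g(4) = mex{0} = 1
g(5) = mex{0} = 1
g(6) = mex{0,1} = 2
g(7) = mex{0,1} = 2
g(8) = mex{0,1} = 2
g(9) = mex{1,2} = 0
So g(9) = 0.
Heap C is a plain Nim heap of size 6, so its Grundy value is 6.
The value of a disjunctive sum is the nim-sum of the parts.
Combined value = 2 ⊕ 0 ⊕ 6 = 4.

4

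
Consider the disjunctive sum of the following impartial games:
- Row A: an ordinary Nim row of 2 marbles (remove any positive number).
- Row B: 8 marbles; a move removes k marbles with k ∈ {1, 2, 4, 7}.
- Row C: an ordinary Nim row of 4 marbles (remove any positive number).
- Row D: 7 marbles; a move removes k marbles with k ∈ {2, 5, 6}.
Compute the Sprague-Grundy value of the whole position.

7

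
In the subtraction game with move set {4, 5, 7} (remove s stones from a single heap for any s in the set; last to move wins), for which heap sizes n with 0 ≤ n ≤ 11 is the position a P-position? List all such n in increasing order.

0, 1, 2, 3, 11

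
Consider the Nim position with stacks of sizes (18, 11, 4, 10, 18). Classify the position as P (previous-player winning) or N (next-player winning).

In binary:
  10010  (18)
  01011  (11)
  00100  (4)
  01010  (10)
  10010  (18)
  -----
  00101  (5)
The nim-sum is 5 ≠ 0, so this is an N-position: the player to move can win.

N-position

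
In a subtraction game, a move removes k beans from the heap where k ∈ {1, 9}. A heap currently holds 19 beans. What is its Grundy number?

1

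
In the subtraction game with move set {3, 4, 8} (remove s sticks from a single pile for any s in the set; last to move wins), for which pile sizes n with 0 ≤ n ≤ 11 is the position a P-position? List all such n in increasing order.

0, 1, 2, 7

Grundy values for subtraction set {3, 4, 8}:
k:     0  1  2  3  4  5  6  7  8  9 10 11
g(k):  0  0  0  1  1  1  2  0  2  3  1  3
The P-positions (g = 0) in 0..11 are 0, 1, 2, 7.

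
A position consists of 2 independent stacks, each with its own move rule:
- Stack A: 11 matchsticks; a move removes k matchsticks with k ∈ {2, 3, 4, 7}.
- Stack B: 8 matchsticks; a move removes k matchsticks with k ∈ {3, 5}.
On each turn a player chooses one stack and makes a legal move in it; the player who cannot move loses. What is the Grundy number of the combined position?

Build the Grundy sequence for stack A with g(k) = mex{g(k−s) : s ∈ {2, 3, 4, 7}, s ≤ k}:
g(0) = mex{} = 0
g(1) = mex{} = 0
g(2) = mex{0} = 1
g(3) = mex{0} = 1
g(4) = mex{0,1} = 2
g(5) = mex{0,1} = 2
g(6) = mex{1,2} = 0
g(7) = mex{0,1,2} = 3
g(8) = mex{0,2} = 1
g(9) = mex{0,1,2,3} = 4
g(10) = mex{0,1,3} = 2
g(11) = mex{1,2,3,4} = 0
So g(11) = 0.
For stack B, compute g(0), g(1), … with moves {3, 5}:
g(0) = mex{} = 0
g(1) = mex{} = 0
g(2) = mex{} = 0
g(3) = mex{0} = 1
g(4) = mex{0} = 1
g(5) = mex{0} = 1
g(6) = mex{0,1} = 2
g(7) = mex{0,1} = 2
g(8) = mex{1} = 0
So g(8) = 0.
By the Sprague-Grundy theorem, the Grundy value of a sum of independent games is the XOR of the component values.
Combined value = 0 ⊕ 0 = 0.

0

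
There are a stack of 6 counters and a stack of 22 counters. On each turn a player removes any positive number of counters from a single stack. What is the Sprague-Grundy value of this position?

16

Nim-sum: 6 ^ 22 = 16.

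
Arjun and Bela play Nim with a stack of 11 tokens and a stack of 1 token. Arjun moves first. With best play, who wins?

Nim-sum: 11 ⊕ 1 = 10.
The nim-sum is 10 ≠ 0, so this is an N-position: the player to move can win; Arjun has a winning move.

Arjun wins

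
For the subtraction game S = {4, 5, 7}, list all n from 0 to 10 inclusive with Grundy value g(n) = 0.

0, 1, 2, 3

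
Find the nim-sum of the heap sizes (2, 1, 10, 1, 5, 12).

Write each in binary and XOR column by column:
  0010  (2)
  0001  (1)
  1010  (10)
  0001  (1)
  0101  (5)
  1100  (12)
  ----
  0001  (1)

1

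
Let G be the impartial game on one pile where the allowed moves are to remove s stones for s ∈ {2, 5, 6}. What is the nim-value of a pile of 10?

1

Compute g(0), g(1), … for moves {2, 5, 6}:
k:     0  1  2  3  4  5  6  7  8  9 10
g(k):  0  0  1  1  0  2  1  3  0  2  1
So g(10) = 1.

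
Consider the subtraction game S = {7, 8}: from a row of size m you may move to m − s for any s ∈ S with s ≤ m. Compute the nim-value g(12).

Grundy values for subtraction set {7, 8}:
g(0) = mex{} = 0
g(1) = mex{} = 0
g(2) = mex{} = 0
g(3) = mex{} = 0
g(4) = mex{} = 0
g(5) = mex{} = 0
g(6) = mex{} = 0
g(7) = mex{0} = 1
g(8) = mex{0} = 1
g(9) = mex{0} = 1
g(10) = mex{0} = 1
g(11) = mex{0} = 1
g(12) = mex{0} = 1
So g(12) = 1.

1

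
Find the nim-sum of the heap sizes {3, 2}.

Compute the nim-sum pairwise:
3 ⊕ 2 = 1

1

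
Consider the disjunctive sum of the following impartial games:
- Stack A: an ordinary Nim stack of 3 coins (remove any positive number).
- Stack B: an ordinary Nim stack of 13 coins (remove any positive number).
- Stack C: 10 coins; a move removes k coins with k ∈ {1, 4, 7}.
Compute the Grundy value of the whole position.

Stack A is a plain Nim stack of size 3, so its Grundy value is 3.
Stack B is a plain Nim stack of size 13, so its Grundy value is 13.
Grundy values for stack C (subtraction set {1, 4, 7}):
g(0) = mex{} = 0
g(1) = mex{0} = 1
g(2) = mex{1} = 0
g(3) = mex{0} = 1
g(4) = mex{0,1} = 2
g(5) = mex{1,2} = 0
g(6) = mex{0} = 1
g(7) = mex{0,1} = 2
g(8) = mex{1,2} = 0
g(9) = mex{0} = 1
g(10) = mex{1} = 0
So g(10) = 0.
By the Sprague-Grundy theorem, the Grundy value of a sum of independent games is the XOR of the component values.
Combined value = 3 ⊕ 13 ⊕ 0 = 14.

14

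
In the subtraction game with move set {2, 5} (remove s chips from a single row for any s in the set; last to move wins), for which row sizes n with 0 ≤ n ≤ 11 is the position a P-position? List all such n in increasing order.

Build the Grundy sequence with g(k) = mex{g(k−s) : s ∈ {2, 5}, s ≤ k}:
g(0) = mex{} = 0
g(1) = mex{} = 0
g(2) = mex{0} = 1
g(3) = mex{0} = 1
g(4) = mex{1} = 0
g(5) = mex{0,1} = 2
g(6) = mex{0} = 1
g(7) = mex{1,2} = 0
g(8) = mex{1} = 0
g(9) = mex{0} = 1
g(10) = mex{0,2} = 1
g(11) = mex{1} = 0
The P-positions (g = 0) in 0..11 are 0, 1, 4, 7, 8, 11.

0, 1, 4, 7, 8, 11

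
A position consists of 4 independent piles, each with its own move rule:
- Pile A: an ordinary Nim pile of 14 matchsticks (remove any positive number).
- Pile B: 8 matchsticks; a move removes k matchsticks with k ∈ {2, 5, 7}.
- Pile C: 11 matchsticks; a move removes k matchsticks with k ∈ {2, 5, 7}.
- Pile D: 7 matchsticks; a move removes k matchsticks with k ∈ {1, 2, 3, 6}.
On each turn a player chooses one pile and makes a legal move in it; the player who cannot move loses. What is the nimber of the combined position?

Pile A is a plain Nim pile of size 14, so its Grundy value is 14.
Grundy values for pile B (subtraction set {2, 5, 7}):
g(0) = mex{} = 0
g(1) = mex{} = 0
g(2) = mex{0} = 1
g(3) = mex{0} = 1
g(4) = mex{1} = 0
g(5) = mex{0,1} = 2
g(6) = mex{0} = 1
g(7) = mex{0,1,2} = 3
g(8) = mex{0,1} = 2
So g(8) = 2.
Grundy values for pile C (subtraction set {2, 5, 7}):
k:     0  1  2  3  4  5  6  7  8  9 10 11
g(k):  0  0  1  1  0  2  1  3  2  2  0  3
So g(11) = 3.
Build the Grundy sequence for pile D with g(k) = mex{g(k−s) : s ∈ {1, 2, 3, 6}, s ≤ k}:
g(0) = mex{} = 0
g(1) = mex{0} = 1
g(2) = mex{0,1} = 2
g(3) = mex{0,1,2} = 3
g(4) = mex{1,2,3} = 0
g(5) = mex{0,2,3} = 1
g(6) = mex{0,1,3} = 2
g(7) = mex{0,1,2} = 3
So g(7) = 3.
The value of a disjunctive sum is the nim-sum of the parts.
Combined value = 14 ⊕ 2 ⊕ 3 ⊕ 3 = 12.

12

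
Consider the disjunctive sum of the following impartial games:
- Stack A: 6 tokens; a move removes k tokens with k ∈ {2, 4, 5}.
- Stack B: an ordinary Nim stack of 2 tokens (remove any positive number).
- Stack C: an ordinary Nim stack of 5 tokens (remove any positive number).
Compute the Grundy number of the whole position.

Build the Grundy sequence for stack A with g(k) = mex{g(k−s) : s ∈ {2, 4, 5}, s ≤ k}:
k:     0  1  2  3  4  5  6
g(k):  0  0  1  1  2  2  3
So g(6) = 3.
Stack B is a plain Nim stack of size 2, so its Grundy value is 2.
Stack C is a plain Nim stack of size 5, so its Grundy value is 5.
The value of a disjunctive sum is the nim-sum of the parts.
Combined value = 3 ⊕ 2 ⊕ 5 = 4.

4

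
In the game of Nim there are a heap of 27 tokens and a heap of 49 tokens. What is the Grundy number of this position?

42

Compute the nim-sum pairwise:
27 XOR 49 = 42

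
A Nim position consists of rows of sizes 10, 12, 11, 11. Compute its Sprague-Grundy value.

Write each in binary and XOR column by column:
  1010  (10)
  1100  (12)
  1011  (11)
  1011  (11)
  ----
  0110  (6)

6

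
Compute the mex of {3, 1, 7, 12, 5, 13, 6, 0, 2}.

4

The values 0, 1, 2, 3 are all present; 4 is the first non-negative integer missing from the set.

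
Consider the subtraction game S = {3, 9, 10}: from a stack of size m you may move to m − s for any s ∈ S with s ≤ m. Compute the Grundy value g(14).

0

Build the Grundy sequence with g(k) = mex{g(k−s) : s ∈ {3, 9, 10}, s ≤ k}:
k:     0  1  2  3  4  5  6  7  8  9 10 11 12 13 14
g(k):  0  0  0  1  1  1  0  0  0  1  1  1  2  0  0
So g(14) = 0.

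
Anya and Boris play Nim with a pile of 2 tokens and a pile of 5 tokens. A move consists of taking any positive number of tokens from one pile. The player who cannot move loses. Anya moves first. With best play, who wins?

Nim-sum: 2 ^ 5 = 7.
The nim-sum is 7 ≠ 0, so this is an N-position: the player to move can win; Anya has a winning move.

Anya wins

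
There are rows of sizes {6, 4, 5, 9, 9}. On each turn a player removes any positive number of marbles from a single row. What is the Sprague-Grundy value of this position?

Compute the nim-sum pairwise:
6 XOR 4 = 2
2 XOR 5 = 7
7 XOR 9 = 14
14 XOR 9 = 7

7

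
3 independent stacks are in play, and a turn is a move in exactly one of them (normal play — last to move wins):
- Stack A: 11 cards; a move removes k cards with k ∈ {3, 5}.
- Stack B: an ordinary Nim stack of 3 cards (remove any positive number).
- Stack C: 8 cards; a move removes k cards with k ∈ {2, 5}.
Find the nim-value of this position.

For stack A, compute g(0), g(1), … with moves {3, 5}:
k:     0  1  2  3  4  5  6  7  8  9 10 11
g(k):  0  0  0  1  1  1  2  2  0  0  0  1
So g(11) = 1.
Stack B is a plain Nim stack of size 3, so its Grundy value is 3.
Grundy values for stack C (subtraction set {2, 5}):
k:     0  1  2  3  4  5  6  7  8
g(k):  0  0  1  1  0  2  1  0  0
So g(8) = 0.
By the Sprague-Grundy theorem, the Grundy value of a sum of independent games is the XOR of the component values.
Combined value = 1 ⊕ 3 ⊕ 0 = 2.

2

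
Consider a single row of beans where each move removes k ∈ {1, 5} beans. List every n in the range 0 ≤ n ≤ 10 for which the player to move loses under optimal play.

0, 2, 4, 6, 8, 10

Compute g(0), g(1), … for moves {1, 5}:
g(0) = mex{} = 0
g(1) = mex{0} = 1
g(2) = mex{1} = 0
g(3) = mex{0} = 1
g(4) = mex{1} = 0
g(5) = mex{0} = 1
g(6) = mex{1} = 0
g(7) = mex{0} = 1
g(8) = mex{1} = 0
g(9) = mex{0} = 1
g(10) = mex{1} = 0
The P-positions (g = 0) in 0..10 are 0, 2, 4, 6, 8, 10.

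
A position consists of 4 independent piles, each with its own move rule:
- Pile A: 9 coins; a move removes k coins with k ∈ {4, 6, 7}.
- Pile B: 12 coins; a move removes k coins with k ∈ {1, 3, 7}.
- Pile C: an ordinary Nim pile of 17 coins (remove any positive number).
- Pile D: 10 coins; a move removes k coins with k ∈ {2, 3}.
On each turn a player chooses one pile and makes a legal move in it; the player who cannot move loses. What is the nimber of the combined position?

19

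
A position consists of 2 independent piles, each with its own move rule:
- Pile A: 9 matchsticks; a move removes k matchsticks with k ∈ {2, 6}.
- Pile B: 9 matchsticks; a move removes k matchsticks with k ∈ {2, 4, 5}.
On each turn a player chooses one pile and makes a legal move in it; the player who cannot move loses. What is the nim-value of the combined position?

1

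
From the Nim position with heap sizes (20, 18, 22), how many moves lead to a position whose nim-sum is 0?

3

Nim-sum: 20 ⊕ 18 ⊕ 22 = 16.
The overall nim-sum is X = 16. A heap of size p has a winning move iff p XOR X < p (reduce it to p XOR X).
  20: 20 XOR 16 = 4 < 20 — winning move (to 4).
  18: 18 XOR 16 = 2 < 18 — winning move (to 2).
  22: 22 XOR 16 = 6 < 22 — winning move (to 6).
That gives 3 winning moves.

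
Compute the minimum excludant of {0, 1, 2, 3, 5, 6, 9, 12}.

The values 0, 1, 2, 3 are all present; 4 is the first non-negative integer missing from the set.

4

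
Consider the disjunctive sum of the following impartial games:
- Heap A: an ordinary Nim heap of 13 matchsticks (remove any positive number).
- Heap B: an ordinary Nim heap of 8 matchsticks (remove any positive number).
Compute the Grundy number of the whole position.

5

Heap A is a plain Nim heap of size 13, so its Grundy value is 13.
Heap B is a plain Nim heap of size 8, so its Grundy value is 8.
By the Sprague-Grundy theorem, the Grundy value of a sum of independent games is the XOR of the component values.
Combined value = 13 ⊕ 8 = 5.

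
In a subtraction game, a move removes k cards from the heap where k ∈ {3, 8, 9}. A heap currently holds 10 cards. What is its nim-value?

1

Grundy values for subtraction set {3, 8, 9}:
g(0) = mex{} = 0
g(1) = mex{} = 0
g(2) = mex{} = 0
g(3) = mex{0} = 1
g(4) = mex{0} = 1
g(5) = mex{0} = 1
g(6) = mex{1} = 0
g(7) = mex{1} = 0
g(8) = mex{0,1} = 2
g(9) = mex{0} = 1
g(10) = mex{0} = 1
So g(10) = 1.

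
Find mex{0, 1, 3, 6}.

The values 0, 1 are all present; 2 is the first non-negative integer missing from the set.

2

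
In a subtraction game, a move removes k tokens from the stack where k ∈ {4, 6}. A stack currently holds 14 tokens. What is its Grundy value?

Build the Grundy sequence with g(k) = mex{g(k−s) : s ∈ {4, 6}, s ≤ k}:
g(0) = mex{} = 0
g(1) = mex{} = 0
g(2) = mex{} = 0
g(3) = mex{} = 0
g(4) = mex{0} = 1
g(5) = mex{0} = 1
g(6) = mex{0} = 1
g(7) = mex{0} = 1
g(8) = mex{0,1} = 2
g(9) = mex{0,1} = 2
g(10) = mex{1} = 0
g(11) = mex{1} = 0
g(12) = mex{1,2} = 0
g(13) = mex{1,2} = 0
g(14) = mex{0,2} = 1
So g(14) = 1.

1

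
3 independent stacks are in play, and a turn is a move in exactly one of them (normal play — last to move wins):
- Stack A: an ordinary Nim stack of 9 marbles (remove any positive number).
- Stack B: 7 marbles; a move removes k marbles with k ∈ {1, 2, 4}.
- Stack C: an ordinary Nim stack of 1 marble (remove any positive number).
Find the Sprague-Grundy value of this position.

9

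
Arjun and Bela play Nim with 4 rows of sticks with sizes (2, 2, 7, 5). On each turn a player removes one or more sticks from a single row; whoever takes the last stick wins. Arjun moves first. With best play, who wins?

Arjun wins

Compute the nim-sum pairwise:
2 ⊕ 2 = 0
0 ⊕ 7 = 7
7 ⊕ 5 = 2
The nim-sum is 2 ≠ 0, so this is an N-position: the player to move can win; Arjun has a winning move.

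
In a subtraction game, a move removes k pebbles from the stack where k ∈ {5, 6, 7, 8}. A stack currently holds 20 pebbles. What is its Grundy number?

Build the Grundy sequence with g(k) = mex{g(k−s) : s ∈ {5, 6, 7, 8}, s ≤ k}:
k:     0  1  2  3  4  5  6  7  8  9 10 11 12 13 14 15 16 17 18 19 20
g(k):  0  0  0  0  0  1  1  1  1  1  2  2  2  0  0  0  0  0  1  1  1
So g(20) = 1.

1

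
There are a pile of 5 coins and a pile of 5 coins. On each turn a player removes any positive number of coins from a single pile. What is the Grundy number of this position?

0

Write each in binary and XOR column by column:
  101  (5)
  101  (5)
  ---
  000  (0)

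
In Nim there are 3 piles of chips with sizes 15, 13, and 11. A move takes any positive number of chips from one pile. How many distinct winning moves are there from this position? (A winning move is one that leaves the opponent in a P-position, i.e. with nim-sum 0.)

Bitwise XOR of the heap sizes:
  1111  (15)
  1101  (13)
  1011  (11)
  ----
  1001  (9)
The overall nim-sum is X = 9. A pile of size p has a winning move iff p XOR X < p (reduce it to p XOR X).
  15: 15 XOR 9 = 6 < 15 — winning move (to 6).
  13: 13 XOR 9 = 4 < 13 — winning move (to 4).
  11: 11 XOR 9 = 2 < 11 — winning move (to 2).
That gives 3 winning moves.

3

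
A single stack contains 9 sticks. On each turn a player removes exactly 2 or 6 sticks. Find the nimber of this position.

0

Grundy values for subtraction set {2, 6}:
k:     0  1  2  3  4  5  6  7  8  9
g(k):  0  0  1  1  0  0  1  1  0  0
So g(9) = 0.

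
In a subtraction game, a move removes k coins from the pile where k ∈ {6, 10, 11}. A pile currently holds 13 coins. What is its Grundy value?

2

Compute g(0), g(1), … for moves {6, 10, 11}:
k:     0  1  2  3  4  5  6  7  8  9 10 11 12 13
g(k):  0  0  0  0  0  0  1  1  1  1  1  1  2  2
So g(13) = 2.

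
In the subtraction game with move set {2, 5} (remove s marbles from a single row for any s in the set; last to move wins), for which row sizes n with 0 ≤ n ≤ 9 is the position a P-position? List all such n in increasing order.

0, 1, 4, 7, 8

Compute g(0), g(1), … for moves {2, 5}:
g(0) = mex{} = 0
g(1) = mex{} = 0
g(2) = mex{0} = 1
g(3) = mex{0} = 1
g(4) = mex{1} = 0
g(5) = mex{0,1} = 2
g(6) = mex{0} = 1
g(7) = mex{1,2} = 0
g(8) = mex{1} = 0
g(9) = mex{0} = 1
The P-positions (g = 0) in 0..9 are 0, 1, 4, 7, 8.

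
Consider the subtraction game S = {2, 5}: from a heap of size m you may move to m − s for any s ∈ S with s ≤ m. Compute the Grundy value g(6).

1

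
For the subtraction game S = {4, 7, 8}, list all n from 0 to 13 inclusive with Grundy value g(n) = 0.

0, 1, 2, 3, 12, 13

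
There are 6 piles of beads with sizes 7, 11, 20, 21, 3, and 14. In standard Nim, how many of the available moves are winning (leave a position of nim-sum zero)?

0

Bitwise XOR of the heap sizes:
  00111  (7)
  01011  (11)
  10100  (20)
  10101  (21)
  00011  (3)
  01110  (14)
  -----
  00000  (0)
The nim-sum is already 0, so every move leaves a nonzero nim-sum — there are no winning moves.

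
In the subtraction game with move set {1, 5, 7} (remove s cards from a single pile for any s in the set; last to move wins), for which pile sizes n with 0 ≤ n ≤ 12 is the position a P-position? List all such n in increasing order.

0, 2, 4, 6, 8, 10, 12

Grundy values for subtraction set {1, 5, 7}:
g(0) = mex{} = 0
g(1) = mex{0} = 1
g(2) = mex{1} = 0
g(3) = mex{0} = 1
g(4) = mex{1} = 0
g(5) = mex{0} = 1
g(6) = mex{1} = 0
g(7) = mex{0} = 1
g(8) = mex{1} = 0
g(9) = mex{0} = 1
g(10) = mex{1} = 0
g(11) = mex{0} = 1
g(12) = mex{1} = 0
The P-positions (g = 0) in 0..12 are 0, 2, 4, 6, 8, 10, 12.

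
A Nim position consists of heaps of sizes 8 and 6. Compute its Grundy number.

Compute the nim-sum pairwise:
8 ^ 6 = 14

14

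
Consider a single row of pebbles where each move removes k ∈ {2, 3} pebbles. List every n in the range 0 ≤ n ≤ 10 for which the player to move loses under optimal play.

0, 1, 5, 6, 10

Compute g(0), g(1), … for moves {2, 3}:
k:     0  1  2  3  4  5  6  7  8  9 10
g(k):  0  0  1  1  2  0  0  1  1  2  0
The P-positions (g = 0) in 0..10 are 0, 1, 5, 6, 10.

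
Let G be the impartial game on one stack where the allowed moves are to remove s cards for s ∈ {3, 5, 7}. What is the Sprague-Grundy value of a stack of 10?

Compute g(0), g(1), … for moves {3, 5, 7}:
k:     0  1  2  3  4  5  6  7  8  9 10
g(k):  0  0  0  1  1  1  2  2  2  3  0
So g(10) = 0.

0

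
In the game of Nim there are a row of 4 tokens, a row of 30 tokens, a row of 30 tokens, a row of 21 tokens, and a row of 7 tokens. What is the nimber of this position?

Nim-sum: 4 XOR 30 XOR 30 XOR 21 XOR 7 = 22.

22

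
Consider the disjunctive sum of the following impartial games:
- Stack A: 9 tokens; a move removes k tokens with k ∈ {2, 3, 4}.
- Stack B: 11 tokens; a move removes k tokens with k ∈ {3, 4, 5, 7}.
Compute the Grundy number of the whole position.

1

For stack A, compute g(0), g(1), … with moves {2, 3, 4}:
k:     0  1  2  3  4  5  6  7  8  9
g(k):  0  0  1  1  2  2  0  0  1  1
So g(9) = 1.
For stack B, compute g(0), g(1), … with moves {3, 4, 5, 7}:
k:     0  1  2  3  4  5  6  7  8  9 10 11
g(k):  0  0  0  1  1  1  2  2  2  3  0  0
So g(11) = 0.
By the Sprague-Grundy theorem, the Grundy value of a sum of independent games is the XOR of the component values.
Combined value = 1 ⊕ 0 = 1.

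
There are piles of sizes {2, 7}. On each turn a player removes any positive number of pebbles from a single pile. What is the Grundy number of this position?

Bitwise XOR of the heap sizes:
  010  (2)
  111  (7)
  ---
  101  (5)

5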